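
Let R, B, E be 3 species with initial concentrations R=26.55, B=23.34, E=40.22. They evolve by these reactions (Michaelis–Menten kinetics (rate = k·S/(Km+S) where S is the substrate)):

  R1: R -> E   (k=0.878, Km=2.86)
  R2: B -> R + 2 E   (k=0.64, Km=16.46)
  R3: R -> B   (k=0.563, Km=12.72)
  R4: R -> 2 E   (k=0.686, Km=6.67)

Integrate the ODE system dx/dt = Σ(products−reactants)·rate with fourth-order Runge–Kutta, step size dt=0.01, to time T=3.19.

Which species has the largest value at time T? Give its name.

RK4 with dt=0.01: 319 steps to T=3.19. Trajectory (selected grid times):
t=0.00: R=26.55 B=23.34 E=40.22
t=0.35: R=26.08 B=23.34 E=41.14
t=0.71: R=25.60 B=23.34 E=42.09
t=1.06: R=25.13 B=23.34 E=43.01
t=1.42: R=24.65 B=23.34 E=43.95
t=1.77: R=24.19 B=23.34 E=44.87
t=2.13: R=23.72 B=23.34 E=45.81
t=2.48: R=23.26 B=23.33 E=46.72
t=2.84: R=22.79 B=23.33 E=47.65
t=3.19: R=22.34 B=23.32 E=48.56
At T=3.19: R=22.34 B=23.32 E=48.56; the largest is E.

Dominant species at T: E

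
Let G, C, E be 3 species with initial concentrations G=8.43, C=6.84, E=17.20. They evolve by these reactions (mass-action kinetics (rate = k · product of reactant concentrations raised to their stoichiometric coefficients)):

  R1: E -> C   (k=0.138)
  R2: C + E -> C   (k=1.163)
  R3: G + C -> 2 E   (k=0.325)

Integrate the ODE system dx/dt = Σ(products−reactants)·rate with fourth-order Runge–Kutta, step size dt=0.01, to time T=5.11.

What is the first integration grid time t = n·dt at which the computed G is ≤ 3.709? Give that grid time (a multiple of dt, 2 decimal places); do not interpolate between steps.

Threshold first reached at t = 0.61

RK4 with dt=0.01: 511 steps to T=5.11. Trajectory (selected grid times):
t=0.00: G=8.43 C=6.84 E=17.20
t=0.57: G=3.83 C=2.79 E=3.45
t=0.60: G=3.73 C=2.71 E=3.31
t=0.61: G=3.70 C=2.68 E=3.27
t=1.14: G=2.56 C=1.73 E=1.99
t=1.70: G=1.96 C=1.26 E=1.44
t=2.27: G=1.60 C=0.99 E=1.13
t=2.84: G=1.35 C=0.83 E=0.93
t=3.41: G=1.17 C=0.71 E=0.78
t=3.97: G=1.04 C=0.64 E=0.68
t=4.54: G=0.93 C=0.58 E=0.59
t=5.11: G=0.84 C=0.53 E=0.52
G(0.60)=3.729 > 3.709 but G(0.61)=3.696 ≤ 3.709, so the first grid time is t=0.61.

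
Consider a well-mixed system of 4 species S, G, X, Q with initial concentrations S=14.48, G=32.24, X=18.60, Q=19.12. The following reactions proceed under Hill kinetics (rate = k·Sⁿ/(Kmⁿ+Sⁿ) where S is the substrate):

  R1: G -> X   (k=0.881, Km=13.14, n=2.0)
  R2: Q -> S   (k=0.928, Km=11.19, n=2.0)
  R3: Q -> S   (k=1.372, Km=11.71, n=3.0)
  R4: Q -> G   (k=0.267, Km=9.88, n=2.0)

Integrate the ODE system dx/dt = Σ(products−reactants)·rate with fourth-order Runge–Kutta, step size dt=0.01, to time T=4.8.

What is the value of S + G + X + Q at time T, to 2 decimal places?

Value at T = 84.44

Check how each reaction changes W = S + G + X + Q (weight of products minus weight of reactants):
R1: G -> X: (1·1) − (1·1) = 1 − 1 = 0
R2: Q -> S: (1·1) − (1·1) = 1 − 1 = 0
R3: Q -> S: (1·1) − (1·1) = 1 − 1 = 0
R4: Q -> G: (1·1) − (1·1) = 1 − 1 = 0
Every reaction leaves W unchanged, so W is conserved and no simulation is needed: W(T) = W(0) = 14.48 + 32.24 + 18.60 + 19.12 = 84.44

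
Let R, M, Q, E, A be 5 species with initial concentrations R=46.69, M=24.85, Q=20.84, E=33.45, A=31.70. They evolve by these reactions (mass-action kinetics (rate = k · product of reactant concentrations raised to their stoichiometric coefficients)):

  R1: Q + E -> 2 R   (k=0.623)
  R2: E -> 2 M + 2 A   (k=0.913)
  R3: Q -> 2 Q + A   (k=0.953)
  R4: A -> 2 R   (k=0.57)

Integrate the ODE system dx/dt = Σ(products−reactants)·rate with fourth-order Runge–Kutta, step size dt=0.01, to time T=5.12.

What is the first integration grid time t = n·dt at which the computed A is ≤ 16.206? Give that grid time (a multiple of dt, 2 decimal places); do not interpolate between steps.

RK4 with dt=0.01: 512 steps to T=5.12. Trajectory (selected grid times):
t=0.00: R=46.69 M=24.85 Q=20.84 E=33.45 A=31.70
t=0.57: R=113.43 M=36.37 Q=0.71 E=5.63 A=33.84
t=1.14: R=134.95 M=40.58 Q=0.29 E=2.87 A=28.18
t=1.71: R=151.72 M=42.81 Q=0.23 E=1.56 A=22.35
t=2.28: R=164.75 M=44.03 Q=0.26 E=0.85 A=17.29
t=2.41: R=167.27 M=44.22 Q=0.28 E=0.74 A=16.27
t=2.42: R=167.46 M=44.23 Q=0.28 E=0.73 A=16.19
t=2.84: R=174.59 M=44.68 Q=0.36 E=0.46 A=13.25
t=3.41: R=182.22 M=45.03 Q=0.55 E=0.23 A=10.08
t=3.98: R=188.05 M=45.20 Q=0.89 E=0.11 A=7.76
t=4.55: R=192.61 M=45.28 Q=1.50 E=0.04 A=6.22
t=5.12: R=196.38 M=45.30 Q=2.56 E=0.01 A=5.44
A(2.41)=16.269 > 16.206 but A(2.42)=16.192 ≤ 16.206, so the first grid time is t=2.42.

Threshold first reached at t = 2.42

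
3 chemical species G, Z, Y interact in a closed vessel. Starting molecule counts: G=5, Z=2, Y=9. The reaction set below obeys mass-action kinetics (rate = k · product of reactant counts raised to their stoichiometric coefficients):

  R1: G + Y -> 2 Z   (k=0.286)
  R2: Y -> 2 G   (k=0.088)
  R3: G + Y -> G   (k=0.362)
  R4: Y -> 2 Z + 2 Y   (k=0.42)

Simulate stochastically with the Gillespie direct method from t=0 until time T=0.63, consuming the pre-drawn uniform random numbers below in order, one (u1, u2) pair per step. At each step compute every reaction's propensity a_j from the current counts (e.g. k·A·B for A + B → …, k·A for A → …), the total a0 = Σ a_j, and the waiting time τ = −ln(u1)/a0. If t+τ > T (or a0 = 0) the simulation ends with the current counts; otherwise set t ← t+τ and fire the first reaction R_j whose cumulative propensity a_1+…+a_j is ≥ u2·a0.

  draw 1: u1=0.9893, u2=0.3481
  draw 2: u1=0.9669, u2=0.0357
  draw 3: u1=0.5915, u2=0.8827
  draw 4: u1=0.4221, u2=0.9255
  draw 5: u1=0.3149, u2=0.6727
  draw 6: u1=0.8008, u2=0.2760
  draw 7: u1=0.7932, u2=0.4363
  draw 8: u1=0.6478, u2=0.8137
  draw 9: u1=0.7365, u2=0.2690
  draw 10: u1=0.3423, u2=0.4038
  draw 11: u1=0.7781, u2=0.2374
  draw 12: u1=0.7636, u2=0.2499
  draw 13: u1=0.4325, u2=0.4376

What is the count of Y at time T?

t=0.000: G=5 Z=2 Y=9
Draw 1: a1=12.870, a2=0.792, a3=16.290, a4=3.780, a0=33.732; τ=−ln(0.9893)/33.732=0.000 → t=0.000; u2·a0=0.3481·33.732=11.742 ≤ a1=12.870 → R1 fires; G=4 Z=4 Y=8
Draw 2: a1=9.152, a2=0.704, a3=11.584, a4=3.360, a0=24.800; τ=−ln(0.9669)/24.800=0.001 → t=0.002; u2·a0=0.0357·24.800=0.885 ≤ a1=9.152 → R1 fires; G=3 Z=6 Y=7
Draw 3: a1=6.006, a2=0.616, a3=7.602, a4=2.940, a0=17.164; τ=−ln(0.5915)/17.164=0.031 → t=0.032; u2·a0=0.8827·17.164=15.151; a1+…+a3=14.224 < 15.151 ≤ a1+…+a4=17.164 → R4 fires; G=3 Z=8 Y=8
Draw 4: a1=6.864, a2=0.704, a3=8.688, a4=3.360, a0=19.616; τ=−ln(0.4221)/19.616=0.044 → t=0.076; u2·a0=0.9255·19.616=18.155; a1+…+a3=16.256 < 18.155 ≤ a1+…+a4=19.616 → R4 fires; G=3 Z=10 Y=9
Draw 5: a1=7.722, a2=0.792, a3=9.774, a4=3.780, a0=22.068; τ=−ln(0.3149)/22.068=0.052 → t=0.129; u2·a0=0.6727·22.068=14.845; a1+a2=8.514 < 14.845 ≤ a1+…+a3=18.288 → R3 fires; G=3 Z=10 Y=8
Draw 6: a1=6.864, a2=0.704, a3=8.688, a4=3.360, a0=19.616; τ=−ln(0.8008)/19.616=0.011 → t=0.140; u2·a0=0.2760·19.616=5.414 ≤ a1=6.864 → R1 fires; G=2 Z=12 Y=7
Draw 7: a1=4.004, a2=0.616, a3=5.068, a4=2.940, a0=12.628; τ=−ln(0.7932)/12.628=0.018 → t=0.158; u2·a0=0.4363·12.628=5.510; a1+a2=4.620 < 5.510 ≤ a1+…+a3=9.688 → R3 fires; G=2 Z=12 Y=6
Draw 8: a1=3.432, a2=0.528, a3=4.344, a4=2.520, a0=10.824; τ=−ln(0.6478)/10.824=0.040 → t=0.198; u2·a0=0.8137·10.824=8.807; a1+…+a3=8.304 < 8.807 ≤ a1+…+a4=10.824 → R4 fires; G=2 Z=14 Y=7
Draw 9: a1=4.004, a2=0.616, a3=5.068, a4=2.940, a0=12.628; τ=−ln(0.7365)/12.628=0.024 → t=0.223; u2·a0=0.2690·12.628=3.397 ≤ a1=4.004 → R1 fires; G=1 Z=16 Y=6
Draw 10: a1=1.716, a2=0.528, a3=2.172, a4=2.520, a0=6.936; τ=−ln(0.3423)/6.936=0.155 → t=0.377; u2·a0=0.4038·6.936=2.801; a1+a2=2.244 < 2.801 ≤ a1+…+a3=4.416 → R3 fires; G=1 Z=16 Y=5
Draw 11: a1=1.430, a2=0.440, a3=1.810, a4=2.100, a0=5.780; τ=−ln(0.7781)/5.780=0.043 → t=0.421; u2·a0=0.2374·5.780=1.372 ≤ a1=1.430 → R1 fires; G=0 Z=18 Y=4
Draw 12: a1=0.000, a2=0.352, a3=0.000, a4=1.680, a0=2.032; τ=−ln(0.7636)/2.032=0.133 → t=0.553; u2·a0=0.2499·2.032=0.508; a1+…+a3=0.352 < 0.508 ≤ a1+…+a4=2.032 → R4 fires; G=0 Z=20 Y=5
Draw 13: a1=0.000, a2=0.440, a3=0.000, a4=2.100, a0=2.540; τ=−ln(0.4325)/2.540=0.330 → t=0.883 > T=0.63: stop.
Read off Y at T=0.63: 5

Y at T = 5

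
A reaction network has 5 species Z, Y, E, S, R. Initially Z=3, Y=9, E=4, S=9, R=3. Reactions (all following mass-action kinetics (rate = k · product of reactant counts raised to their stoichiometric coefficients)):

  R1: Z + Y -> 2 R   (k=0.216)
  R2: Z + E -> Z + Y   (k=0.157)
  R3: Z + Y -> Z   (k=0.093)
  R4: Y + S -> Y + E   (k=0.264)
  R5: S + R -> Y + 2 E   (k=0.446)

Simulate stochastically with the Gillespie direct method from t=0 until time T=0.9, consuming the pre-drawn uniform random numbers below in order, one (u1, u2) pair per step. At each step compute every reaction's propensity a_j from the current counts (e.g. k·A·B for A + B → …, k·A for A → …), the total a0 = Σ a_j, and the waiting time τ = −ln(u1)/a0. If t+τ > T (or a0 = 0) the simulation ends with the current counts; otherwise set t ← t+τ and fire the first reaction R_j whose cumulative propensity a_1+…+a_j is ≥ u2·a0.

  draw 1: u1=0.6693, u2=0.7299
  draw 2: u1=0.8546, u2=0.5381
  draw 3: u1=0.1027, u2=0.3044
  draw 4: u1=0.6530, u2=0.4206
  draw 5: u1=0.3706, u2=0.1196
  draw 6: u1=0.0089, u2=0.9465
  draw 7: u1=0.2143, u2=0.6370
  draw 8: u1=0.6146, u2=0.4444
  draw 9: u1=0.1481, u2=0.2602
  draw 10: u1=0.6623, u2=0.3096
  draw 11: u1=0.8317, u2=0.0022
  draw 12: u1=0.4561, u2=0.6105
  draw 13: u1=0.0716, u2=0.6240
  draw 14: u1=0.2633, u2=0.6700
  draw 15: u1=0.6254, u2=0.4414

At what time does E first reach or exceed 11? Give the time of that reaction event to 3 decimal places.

Threshold first reached at t = 0.327

t=0.000: Z=3 Y=9 E=4 S=9 R=3
Draw 1: a1=5.832, a2=1.884, a3=2.511, a4=21.384, a5=12.042, a0=43.653; τ=−ln(0.6693)/43.653=0.009 → t=0.009; u2·a0=0.7299·43.653=31.862; a1+…+a4=31.611 < 31.862 ≤ a1+…+a5=43.653 → R5 fires; Z=3 Y=10 E=6 S=8 R=2
Draw 2: a1=6.480, a2=2.826, a3=2.790, a4=21.120, a5=7.136, a0=40.352; τ=−ln(0.8546)/40.352=0.004 → t=0.013; u2·a0=0.5381·40.352=21.713; a1+…+a3=12.096 < 21.713 ≤ a1+…+a4=33.216 → R4 fires; Z=3 Y=10 E=7 S=7 R=2
Draw 3: a1=6.480, a2=3.297, a3=2.790, a4=18.480, a5=6.244, a0=37.291; τ=−ln(0.1027)/37.291=0.061 → t=0.074; u2·a0=0.3044·37.291=11.351; a1+a2=9.777 < 11.351 ≤ a1+…+a3=12.567 → R3 fires; Z=3 Y=9 E=7 S=7 R=2
Draw 4: a1=5.832, a2=3.297, a3=2.511, a4=16.632, a5=6.244, a0=34.516; τ=−ln(0.6530)/34.516=0.012 → t=0.086; u2·a0=0.4206·34.516=14.517; a1+…+a3=11.640 < 14.517 ≤ a1+…+a4=28.272 → R4 fires; Z=3 Y=9 E=8 S=6 R=2
Draw 5: a1=5.832, a2=3.768, a3=2.511, a4=14.256, a5=5.352, a0=31.719; τ=−ln(0.3706)/31.719=0.031 → t=0.118; u2·a0=0.1196·31.719=3.794 ≤ a1=5.832 → R1 fires; Z=2 Y=8 E=8 S=6 R=4
Draw 6: a1=3.456, a2=2.512, a3=1.488, a4=12.672, a5=10.704, a0=30.832; τ=−ln(0.0089)/30.832=0.153 → t=0.271; u2·a0=0.9465·30.832=29.182; a1+…+a4=20.128 < 29.182 ≤ a1+…+a5=30.832 → R5 fires; Z=2 Y=9 E=10 S=5 R=3
Draw 7: a1=3.888, a2=3.140, a3=1.674, a4=11.880, a5=6.690, a0=27.272; τ=−ln(0.2143)/27.272=0.056 → t=0.327; u2·a0=0.6370·27.272=17.372; a1+…+a3=8.702 < 17.372 ≤ a1+…+a4=20.582 → R4 fires; Z=2 Y=9 E=11 S=4 R=3
Draw 8: a1=3.888, a2=3.454, a3=1.674, a4=9.504, a5=5.352, a0=23.872; τ=−ln(0.6146)/23.872=0.020 → t=0.348; u2·a0=0.4444·23.872=10.609; a1+…+a3=9.016 < 10.609 ≤ a1+…+a4=18.520 → R4 fires; Z=2 Y=9 E=12 S=3 R=3
Draw 9: a1=3.888, a2=3.768, a3=1.674, a4=7.128, a5=4.014, a0=20.472; τ=−ln(0.1481)/20.472=0.093 → t=0.441; u2·a0=0.2602·20.472=5.327; a1=3.888 < 5.327 ≤ a1+a2=7.656 → R2 fires; Z=2 Y=10 E=11 S=3 R=3
Draw 10: a1=4.320, a2=3.454, a3=1.860, a4=7.920, a5=4.014, a0=21.568; τ=−ln(0.6623)/21.568=0.019 → t=0.460; u2·a0=0.3096·21.568=6.677; a1=4.320 < 6.677 ≤ a1+a2=7.774 → R2 fires; Z=2 Y=11 E=10 S=3 R=3
Draw 11: a1=4.752, a2=3.140, a3=2.046, a4=8.712, a5=4.014, a0=22.664; τ=−ln(0.8317)/22.664=0.008 → t=0.468; u2·a0=0.0022·22.664=0.050 ≤ a1=4.752 → R1 fires; Z=1 Y=10 E=10 S=3 R=5
Draw 12: a1=2.160, a2=1.570, a3=0.930, a4=7.920, a5=6.690, a0=19.270; τ=−ln(0.4561)/19.270=0.041 → t=0.509; u2·a0=0.6105·19.270=11.764; a1+…+a3=4.660 < 11.764 ≤ a1+…+a4=12.580 → R4 fires; Z=1 Y=10 E=11 S=2 R=5
Draw 13: a1=2.160, a2=1.727, a3=0.930, a4=5.280, a5=4.460, a0=14.557; τ=−ln(0.0716)/14.557=0.181 → t=0.690; u2·a0=0.6240·14.557=9.084; a1+…+a3=4.817 < 9.084 ≤ a1+…+a4=10.097 → R4 fires; Z=1 Y=10 E=12 S=1 R=5
Draw 14: a1=2.160, a2=1.884, a3=0.930, a4=2.640, a5=2.230, a0=9.844; τ=−ln(0.2633)/9.844=0.136 → t=0.826; u2·a0=0.6700·9.844=6.595; a1+…+a3=4.974 < 6.595 ≤ a1+…+a4=7.614 → R4 fires; Z=1 Y=10 E=13 S=0 R=5
Draw 15: a1=2.160, a2=2.041, a3=0.930, a4=0.000, a5=0.000, a0=5.131; τ=−ln(0.6254)/5.131=0.091 → t=0.917 > T=0.9: stop.
E first becomes ≥ 11 when it reaches 11 at the event at t=0.327.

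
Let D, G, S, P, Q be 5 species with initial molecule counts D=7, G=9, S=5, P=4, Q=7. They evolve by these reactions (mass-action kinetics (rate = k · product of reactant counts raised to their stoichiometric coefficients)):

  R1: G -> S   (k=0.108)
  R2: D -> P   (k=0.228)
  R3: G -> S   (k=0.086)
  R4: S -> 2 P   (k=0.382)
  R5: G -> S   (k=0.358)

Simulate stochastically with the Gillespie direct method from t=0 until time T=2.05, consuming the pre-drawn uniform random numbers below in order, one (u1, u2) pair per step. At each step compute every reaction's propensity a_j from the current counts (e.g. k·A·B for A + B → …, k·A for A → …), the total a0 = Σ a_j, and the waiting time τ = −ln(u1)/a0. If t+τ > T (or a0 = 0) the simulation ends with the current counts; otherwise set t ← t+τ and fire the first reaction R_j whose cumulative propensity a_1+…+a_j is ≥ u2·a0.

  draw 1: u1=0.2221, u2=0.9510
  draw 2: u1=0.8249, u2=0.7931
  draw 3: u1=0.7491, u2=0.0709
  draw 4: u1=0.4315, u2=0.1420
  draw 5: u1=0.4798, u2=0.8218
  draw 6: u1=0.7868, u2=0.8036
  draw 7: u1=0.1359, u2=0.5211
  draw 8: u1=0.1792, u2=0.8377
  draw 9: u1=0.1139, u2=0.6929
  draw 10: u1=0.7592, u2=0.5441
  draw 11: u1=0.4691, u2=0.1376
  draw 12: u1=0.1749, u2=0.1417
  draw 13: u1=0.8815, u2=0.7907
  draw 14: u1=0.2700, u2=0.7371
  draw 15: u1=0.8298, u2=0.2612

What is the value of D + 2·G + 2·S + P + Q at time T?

Check how each reaction changes W = D + 2·G + 2·S + P + Q (weight of products minus weight of reactants):
R1: G -> S: (2·1) − (2·1) = 2 − 2 = 0
R2: D -> P: (1·1) − (1·1) = 1 − 1 = 0
R3: G -> S: (2·1) − (2·1) = 2 − 2 = 0
R4: S -> 2 P: (1·2) − (2·1) = 2 − 2 = 0
R5: G -> S: (2·1) − (2·1) = 2 − 2 = 0
Every reaction leaves W unchanged, so W is conserved and no simulation is needed: W(T) = W(0) = 7 + 2·9 + 2·5 + 4 + 7 = 46

Value at T = 46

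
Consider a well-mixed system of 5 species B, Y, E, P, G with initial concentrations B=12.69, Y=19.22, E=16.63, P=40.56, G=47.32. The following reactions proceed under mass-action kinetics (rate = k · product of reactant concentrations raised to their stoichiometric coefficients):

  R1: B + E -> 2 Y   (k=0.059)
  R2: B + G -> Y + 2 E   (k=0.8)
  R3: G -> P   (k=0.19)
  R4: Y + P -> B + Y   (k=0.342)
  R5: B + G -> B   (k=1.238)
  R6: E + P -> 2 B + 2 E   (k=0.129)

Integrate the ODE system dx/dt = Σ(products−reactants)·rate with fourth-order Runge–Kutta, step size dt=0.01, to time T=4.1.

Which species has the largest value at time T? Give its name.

Dominant species at T: Y

RK4 with dt=0.01: 410 steps to T=4.1. Trajectory (selected grid times):
t=0.00: B=12.69 Y=19.22 E=16.63 P=40.56 G=47.32
t=0.46: B=16.34 Y=100.41 E=34.87 P=0.00 G=0.00
t=0.91: B=7.44 Y=118.21 E=25.97 P=0.00 G=0.00
t=1.37: B=3.88 Y=125.33 E=22.42 P=0.00 G=0.00
t=1.82: B=2.20 Y=128.70 E=20.73 P=0.00 G=0.00
t=2.28: B=1.27 Y=130.56 E=19.80 P=0.00 G=0.00
t=2.73: B=0.76 Y=131.58 E=19.29 P=0.00 G=0.00
t=3.19: B=0.45 Y=132.19 E=18.98 P=0.00 G=0.00
t=3.64: B=0.27 Y=132.55 E=18.81 P=0.00 G=0.00
t=4.10: B=0.16 Y=132.76 E=18.70 P=0.00 G=0.00
At T=4.1: B=0.16 Y=132.76 E=18.70 P=0.00 G=0.00; the largest is Y.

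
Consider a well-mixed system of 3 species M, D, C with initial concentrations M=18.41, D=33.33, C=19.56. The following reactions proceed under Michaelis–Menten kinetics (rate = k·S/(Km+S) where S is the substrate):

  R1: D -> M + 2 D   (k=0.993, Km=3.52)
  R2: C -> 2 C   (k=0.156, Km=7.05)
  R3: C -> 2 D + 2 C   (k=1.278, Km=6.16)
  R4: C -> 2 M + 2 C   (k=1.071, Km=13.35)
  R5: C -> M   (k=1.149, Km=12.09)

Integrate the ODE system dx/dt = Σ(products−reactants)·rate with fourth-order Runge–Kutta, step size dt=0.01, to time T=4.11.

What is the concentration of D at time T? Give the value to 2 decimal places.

D at T = 45.25

RK4 with dt=0.01: 411 steps to T=4.11. Trajectory (selected grid times):
t=0.00: M=18.41 D=33.33 C=19.56
t=0.46: M=19.74 D=34.64 C=20.03
t=0.91: M=21.05 D=35.93 C=20.49
t=1.37: M=22.40 D=37.25 C=20.96
t=1.83: M=23.76 D=38.58 C=21.43
t=2.28: M=25.10 D=39.89 C=21.90
t=2.74: M=26.48 D=41.23 C=22.38
t=3.20: M=27.86 D=42.57 C=22.86
t=3.65: M=29.22 D=43.89 C=23.34
t=4.11: M=30.63 D=45.25 C=23.82
Read off D at T=4.11: 45.25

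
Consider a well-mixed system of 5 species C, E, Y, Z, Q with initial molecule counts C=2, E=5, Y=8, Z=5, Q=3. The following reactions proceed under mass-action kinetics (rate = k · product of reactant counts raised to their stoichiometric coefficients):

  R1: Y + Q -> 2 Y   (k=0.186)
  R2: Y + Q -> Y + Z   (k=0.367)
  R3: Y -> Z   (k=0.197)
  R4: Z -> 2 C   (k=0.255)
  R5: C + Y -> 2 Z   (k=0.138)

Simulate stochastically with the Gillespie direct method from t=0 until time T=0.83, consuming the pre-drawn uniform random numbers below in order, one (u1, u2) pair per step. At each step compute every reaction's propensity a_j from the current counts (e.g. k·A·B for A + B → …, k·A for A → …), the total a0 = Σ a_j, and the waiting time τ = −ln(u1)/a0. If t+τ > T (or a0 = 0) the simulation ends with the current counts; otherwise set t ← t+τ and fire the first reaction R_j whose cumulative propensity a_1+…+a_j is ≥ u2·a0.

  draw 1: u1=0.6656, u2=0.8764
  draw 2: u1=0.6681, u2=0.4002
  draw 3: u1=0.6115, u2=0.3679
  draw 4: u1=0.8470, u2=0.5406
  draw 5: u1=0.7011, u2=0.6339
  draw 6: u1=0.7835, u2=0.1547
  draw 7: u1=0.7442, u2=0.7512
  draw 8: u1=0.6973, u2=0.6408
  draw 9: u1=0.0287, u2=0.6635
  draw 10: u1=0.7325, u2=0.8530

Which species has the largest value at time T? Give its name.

t=0.000: C=2 E=5 Y=8 Z=5 Q=3
Draw 1: a1=4.464, a2=8.808, a3=1.576, a4=1.275, a5=2.208, a0=18.331; τ=−ln(0.6656)/18.331=0.022 → t=0.022; u2·a0=0.8764·18.331=16.065; a1+…+a3=14.848 < 16.065 ≤ a1+…+a4=16.123 → R4 fires; C=4 E=5 Y=8 Z=4 Q=3
Draw 2: a1=4.464, a2=8.808, a3=1.576, a4=1.020, a5=4.416, a0=20.284; τ=−ln(0.6681)/20.284=0.020 → t=0.042; u2·a0=0.4002·20.284=8.118; a1=4.464 < 8.118 ≤ a1+a2=13.272 → R2 fires; C=4 E=5 Y=8 Z=5 Q=2
Draw 3: a1=2.976, a2=5.872, a3=1.576, a4=1.275, a5=4.416, a0=16.115; τ=−ln(0.6115)/16.115=0.031 → t=0.073; u2·a0=0.3679·16.115=5.929; a1=2.976 < 5.929 ≤ a1+a2=8.848 → R2 fires; C=4 E=5 Y=8 Z=6 Q=1
Draw 4: a1=1.488, a2=2.936, a3=1.576, a4=1.530, a5=4.416, a0=11.946; τ=−ln(0.8470)/11.946=0.014 → t=0.087; u2·a0=0.5406·11.946=6.458; a1+…+a3=6.000 < 6.458 ≤ a1+…+a4=7.530 → R4 fires; C=6 E=5 Y=8 Z=5 Q=1
Draw 5: a1=1.488, a2=2.936, a3=1.576, a4=1.275, a5=6.624, a0=13.899; τ=−ln(0.7011)/13.899=0.026 → t=0.112; u2·a0=0.6339·13.899=8.811; a1+…+a4=7.275 < 8.811 ≤ a1+…+a5=13.899 → R5 fires; C=5 E=5 Y=7 Z=7 Q=1
Draw 6: a1=1.302, a2=2.569, a3=1.379, a4=1.785, a5=4.830, a0=11.865; τ=−ln(0.7835)/11.865=0.021 → t=0.133; u2·a0=0.1547·11.865=1.836; a1=1.302 < 1.836 ≤ a1+a2=3.871 → R2 fires; C=5 E=5 Y=7 Z=8 Q=0
Draw 7: a1=0.000, a2=0.000, a3=1.379, a4=2.040, a5=4.830, a0=8.249; τ=−ln(0.7442)/8.249=0.036 → t=0.168; u2·a0=0.7512·8.249=6.197; a1+…+a4=3.419 < 6.197 ≤ a1+…+a5=8.249 → R5 fires; C=4 E=5 Y=6 Z=10 Q=0
Draw 8: a1=0.000, a2=0.000, a3=1.182, a4=2.550, a5=3.312, a0=7.044; τ=−ln(0.6973)/7.044=0.051 → t=0.220; u2·a0=0.6408·7.044=4.514; a1+…+a4=3.732 < 4.514 ≤ a1+…+a5=7.044 → R5 fires; C=3 E=5 Y=5 Z=12 Q=0
Draw 9: a1=0.000, a2=0.000, a3=0.985, a4=3.060, a5=2.070, a0=6.115; τ=−ln(0.0287)/6.115=0.581 → t=0.800; u2·a0=0.6635·6.115=4.057; a1+…+a4=4.045 < 4.057 ≤ a1+…+a5=6.115 → R5 fires; C=2 E=5 Y=4 Z=14 Q=0
Draw 10: a1=0.000, a2=0.000, a3=0.788, a4=3.570, a5=1.104, a0=5.462; τ=−ln(0.7325)/5.462=0.057 → t=0.857 > T=0.83: stop.
At T=0.83: C=2 E=5 Y=4 Z=14 Q=0; the largest is Z.

Dominant species at T: Z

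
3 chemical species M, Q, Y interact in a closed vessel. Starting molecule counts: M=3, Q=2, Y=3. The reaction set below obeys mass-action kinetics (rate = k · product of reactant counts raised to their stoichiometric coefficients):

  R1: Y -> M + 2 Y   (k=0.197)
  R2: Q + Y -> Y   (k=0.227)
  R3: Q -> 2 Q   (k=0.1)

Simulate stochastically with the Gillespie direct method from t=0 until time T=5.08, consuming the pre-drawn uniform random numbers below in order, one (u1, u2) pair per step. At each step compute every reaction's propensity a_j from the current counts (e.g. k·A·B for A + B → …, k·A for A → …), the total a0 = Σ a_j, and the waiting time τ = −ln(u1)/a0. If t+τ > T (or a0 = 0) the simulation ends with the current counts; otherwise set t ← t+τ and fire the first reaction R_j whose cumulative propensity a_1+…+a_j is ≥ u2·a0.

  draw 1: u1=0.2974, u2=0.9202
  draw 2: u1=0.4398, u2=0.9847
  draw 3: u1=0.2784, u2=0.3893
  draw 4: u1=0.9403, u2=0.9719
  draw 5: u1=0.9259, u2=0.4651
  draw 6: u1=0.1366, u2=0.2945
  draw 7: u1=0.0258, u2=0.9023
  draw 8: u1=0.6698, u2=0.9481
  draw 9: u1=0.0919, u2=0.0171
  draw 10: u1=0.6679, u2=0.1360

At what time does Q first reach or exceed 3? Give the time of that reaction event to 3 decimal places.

Threshold first reached at t = 0.563

t=0.000: M=3 Q=2 Y=3
Draw 1: a1=0.591, a2=1.362, a3=0.200, a0=2.153; τ=−ln(0.2974)/2.153=0.563 → t=0.563; u2·a0=0.9202·2.153=1.981; a1+a2=1.953 < 1.981 ≤ a1+…+a3=2.153 → R3 fires; M=3 Q=3 Y=3
Draw 2: a1=0.591, a2=2.043, a3=0.300, a0=2.934; τ=−ln(0.4398)/2.934=0.280 → t=0.843; u2·a0=0.9847·2.934=2.889; a1+a2=2.634 < 2.889 ≤ a1+…+a3=2.934 → R3 fires; M=3 Q=4 Y=3
Draw 3: a1=0.591, a2=2.724, a3=0.400, a0=3.715; τ=−ln(0.2784)/3.715=0.344 → t=1.187; u2·a0=0.3893·3.715=1.446; a1=0.591 < 1.446 ≤ a1+a2=3.315 → R2 fires; M=3 Q=3 Y=3
Draw 4: a1=0.591, a2=2.043, a3=0.300, a0=2.934; τ=−ln(0.9403)/2.934=0.021 → t=1.208; u2·a0=0.9719·2.934=2.852; a1+a2=2.634 < 2.852 ≤ a1+…+a3=2.934 → R3 fires; M=3 Q=4 Y=3
Draw 5: a1=0.591, a2=2.724, a3=0.400, a0=3.715; τ=−ln(0.9259)/3.715=0.021 → t=1.229; u2·a0=0.4651·3.715=1.728; a1=0.591 < 1.728 ≤ a1+a2=3.315 → R2 fires; M=3 Q=3 Y=3
Draw 6: a1=0.591, a2=2.043, a3=0.300, a0=2.934; τ=−ln(0.1366)/2.934=0.678 → t=1.908; u2·a0=0.2945·2.934=0.864; a1=0.591 < 0.864 ≤ a1+a2=2.634 → R2 fires; M=3 Q=2 Y=3
Draw 7: a1=0.591, a2=1.362, a3=0.200, a0=2.153; τ=−ln(0.0258)/2.153=1.699 → t=3.606; u2·a0=0.9023·2.153=1.943; a1=0.591 < 1.943 ≤ a1+a2=1.953 → R2 fires; M=3 Q=1 Y=3
Draw 8: a1=0.591, a2=0.681, a3=0.100, a0=1.372; τ=−ln(0.6698)/1.372=0.292 → t=3.898; u2·a0=0.9481·1.372=1.301; a1+a2=1.272 < 1.301 ≤ a1+…+a3=1.372 → R3 fires; M=3 Q=2 Y=3
Draw 9: a1=0.591, a2=1.362, a3=0.200, a0=2.153; τ=−ln(0.0919)/2.153=1.109 → t=5.007; u2·a0=0.0171·2.153=0.037 ≤ a1=0.591 → R1 fires; M=4 Q=2 Y=4
Draw 10: a1=0.788, a2=1.816, a3=0.200, a0=2.804; τ=−ln(0.6679)/2.804=0.144 → t=5.151 > T=5.08: stop.
Q first becomes ≥ 3 when it reaches 3 at the event at t=0.563.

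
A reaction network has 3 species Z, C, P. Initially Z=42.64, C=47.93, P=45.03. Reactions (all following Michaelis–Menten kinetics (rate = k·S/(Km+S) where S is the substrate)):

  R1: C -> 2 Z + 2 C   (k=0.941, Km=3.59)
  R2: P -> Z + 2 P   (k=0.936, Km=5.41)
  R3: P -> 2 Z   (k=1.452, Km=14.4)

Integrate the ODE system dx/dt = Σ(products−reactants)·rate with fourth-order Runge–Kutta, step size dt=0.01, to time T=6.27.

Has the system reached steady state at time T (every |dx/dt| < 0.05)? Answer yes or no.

Steady state at T: no

RK4 with dt=0.01: 627 steps to T=6.27. Trajectory (selected grid times):
t=0.00: Z=42.64 C=47.93 P=45.03
t=0.70: Z=45.99 C=48.54 P=44.85
t=1.39: Z=49.29 C=49.15 P=44.66
t=2.09: Z=52.64 C=49.76 P=44.48
t=2.79: Z=55.99 C=50.38 P=44.30
t=3.48: Z=59.29 C=50.98 P=44.12
t=4.18: Z=62.64 C=51.60 P=43.93
t=4.88: Z=65.98 C=52.21 P=43.75
t=5.57: Z=69.28 C=52.82 P=43.57
t=6.27: Z=72.62 C=53.44 P=43.39
Rates at T: R1=0.8818, R2=0.8322, R3=1.0902
dx/dt at T (Σ net stoichiometry × rate): Z=+4.7762, C=+0.8818, P=-0.2580
Largest |dx/dt| is |+4.7762| (Z) ≥ 0.05 → not steady.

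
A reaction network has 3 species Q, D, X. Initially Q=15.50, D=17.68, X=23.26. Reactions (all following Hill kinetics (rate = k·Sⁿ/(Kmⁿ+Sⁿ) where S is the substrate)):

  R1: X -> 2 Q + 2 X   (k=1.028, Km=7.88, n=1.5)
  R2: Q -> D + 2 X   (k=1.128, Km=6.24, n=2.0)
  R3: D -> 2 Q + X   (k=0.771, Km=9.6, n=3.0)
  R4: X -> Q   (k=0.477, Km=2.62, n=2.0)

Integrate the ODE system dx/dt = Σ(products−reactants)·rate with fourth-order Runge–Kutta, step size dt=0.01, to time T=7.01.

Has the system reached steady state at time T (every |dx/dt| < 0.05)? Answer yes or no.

RK4 with dt=0.01: 701 steps to T=7.01. Trajectory (selected grid times):
t=0.00: Q=15.50 D=17.68 X=23.26
t=0.78: Q=17.49 D=17.93 X=25.63
t=1.56: Q=19.50 D=18.20 X=28.05
t=2.34: Q=21.52 D=18.48 X=30.52
t=3.12: Q=23.56 D=18.76 X=33.03
t=3.89: Q=25.59 D=19.05 X=35.54
t=4.67: Q=27.65 D=19.35 X=38.10
t=5.45: Q=29.73 D=19.66 X=40.68
t=6.23: Q=31.82 D=19.96 X=43.28
t=7.01: Q=33.92 D=20.27 X=45.90
Rates at T: R1=0.9597, R2=1.0911, R3=0.6969, R4=0.4755
dx/dt at T (Σ net stoichiometry × rate): Q=+2.6977, D=+0.3941, X=+3.3634
Largest |dx/dt| is |+3.3634| (X) ≥ 0.05 → not steady.

Steady state at T: no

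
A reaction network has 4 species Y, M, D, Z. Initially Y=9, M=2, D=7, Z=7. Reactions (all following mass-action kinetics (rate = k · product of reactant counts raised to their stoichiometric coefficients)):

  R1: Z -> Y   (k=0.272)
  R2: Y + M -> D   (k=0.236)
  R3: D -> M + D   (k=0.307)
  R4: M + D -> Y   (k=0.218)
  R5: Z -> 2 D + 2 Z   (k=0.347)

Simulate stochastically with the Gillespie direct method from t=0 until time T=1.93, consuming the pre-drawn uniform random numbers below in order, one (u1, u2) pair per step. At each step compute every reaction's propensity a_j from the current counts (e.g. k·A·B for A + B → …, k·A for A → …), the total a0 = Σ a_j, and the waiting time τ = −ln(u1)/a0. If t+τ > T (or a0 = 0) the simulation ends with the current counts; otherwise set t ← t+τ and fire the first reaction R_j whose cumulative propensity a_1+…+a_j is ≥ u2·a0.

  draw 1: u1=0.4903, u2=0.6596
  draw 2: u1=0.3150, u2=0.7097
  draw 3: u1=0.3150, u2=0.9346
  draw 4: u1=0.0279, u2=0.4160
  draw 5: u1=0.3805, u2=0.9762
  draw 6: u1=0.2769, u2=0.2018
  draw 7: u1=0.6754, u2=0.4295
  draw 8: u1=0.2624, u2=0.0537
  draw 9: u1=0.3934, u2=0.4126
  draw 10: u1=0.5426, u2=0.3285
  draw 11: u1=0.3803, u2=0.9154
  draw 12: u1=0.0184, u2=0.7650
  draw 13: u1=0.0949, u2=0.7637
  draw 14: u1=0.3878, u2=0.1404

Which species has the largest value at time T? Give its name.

t=0.000: Y=9 M=2 D=7 Z=7
Draw 1: a1=1.904, a2=4.248, a3=2.149, a4=3.052, a5=2.429, a0=13.782; τ=−ln(0.4903)/13.782=0.052 → t=0.052; u2·a0=0.6596·13.782=9.091; a1+…+a3=8.301 < 9.091 ≤ a1+…+a4=11.353 → R4 fires; Y=10 M=1 D=6 Z=7
Draw 2: a1=1.904, a2=2.360, a3=1.842, a4=1.308, a5=2.429, a0=9.843; τ=−ln(0.3150)/9.843=0.117 → t=0.169; u2·a0=0.7097·9.843=6.986; a1+…+a3=6.106 < 6.986 ≤ a1+…+a4=7.414 → R4 fires; Y=11 M=0 D=5 Z=7
Draw 3: a1=1.904, a2=0.000, a3=1.535, a4=0.000, a5=2.429, a0=5.868; τ=−ln(0.3150)/5.868=0.197 → t=0.366; u2·a0=0.9346·5.868=5.484; a1+…+a4=3.439 < 5.484 ≤ a1+…+a5=5.868 → R5 fires; Y=11 M=0 D=7 Z=8
Draw 4: a1=2.176, a2=0.000, a3=2.149, a4=0.000, a5=2.776, a0=7.101; τ=−ln(0.0279)/7.101=0.504 → t=0.870; u2·a0=0.4160·7.101=2.954; a1+a2=2.176 < 2.954 ≤ a1+…+a3=4.325 → R3 fires; Y=11 M=1 D=7 Z=8
Draw 5: a1=2.176, a2=2.596, a3=2.149, a4=1.526, a5=2.776, a0=11.223; τ=−ln(0.3805)/11.223=0.086 → t=0.956; u2·a0=0.9762·11.223=10.956; a1+…+a4=8.447 < 10.956 ≤ a1+…+a5=11.223 → R5 fires; Y=11 M=1 D=9 Z=9
Draw 6: a1=2.448, a2=2.596, a3=2.763, a4=1.962, a5=3.123, a0=12.892; τ=−ln(0.2769)/12.892=0.100 → t=1.056; u2·a0=0.2018·12.892=2.602; a1=2.448 < 2.602 ≤ a1+a2=5.044 → R2 fires; Y=10 M=0 D=10 Z=9
Draw 7: a1=2.448, a2=0.000, a3=3.070, a4=0.000, a5=3.123, a0=8.641; τ=−ln(0.6754)/8.641=0.045 → t=1.101; u2·a0=0.4295·8.641=3.711; a1+a2=2.448 < 3.711 ≤ a1+…+a3=5.518 → R3 fires; Y=10 M=1 D=10 Z=9
Draw 8: a1=2.448, a2=2.360, a3=3.070, a4=2.180, a5=3.123, a0=13.181; τ=−ln(0.2624)/13.181=0.102 → t=1.203; u2·a0=0.0537·13.181=0.708 ≤ a1=2.448 → R1 fires; Y=11 M=1 D=10 Z=8
Draw 9: a1=2.176, a2=2.596, a3=3.070, a4=2.180, a5=2.776, a0=12.798; τ=−ln(0.3934)/12.798=0.073 → t=1.275; u2·a0=0.4126·12.798=5.280; a1+a2=4.772 < 5.280 ≤ a1+…+a3=7.842 → R3 fires; Y=11 M=2 D=10 Z=8
Draw 10: a1=2.176, a2=5.192, a3=3.070, a4=4.360, a5=2.776, a0=17.574; τ=−ln(0.5426)/17.574=0.035 → t=1.310; u2·a0=0.3285·17.574=5.773; a1=2.176 < 5.773 ≤ a1+a2=7.368 → R2 fires; Y=10 M=1 D=11 Z=8
Draw 11: a1=2.176, a2=2.360, a3=3.377, a4=2.398, a5=2.776, a0=13.087; τ=−ln(0.3803)/13.087=0.074 → t=1.384; u2·a0=0.9154·13.087=11.980; a1+…+a4=10.311 < 11.980 ≤ a1+…+a5=13.087 → R5 fires; Y=10 M=1 D=13 Z=9
Draw 12: a1=2.448, a2=2.360, a3=3.991, a4=2.834, a5=3.123, a0=14.756; τ=−ln(0.0184)/14.756=0.271 → t=1.655; u2·a0=0.7650·14.756=11.288; a1+…+a3=8.799 < 11.288 ≤ a1+…+a4=11.633 → R4 fires; Y=11 M=0 D=12 Z=9
Draw 13: a1=2.448, a2=0.000, a3=3.684, a4=0.000, a5=3.123, a0=9.255; τ=−ln(0.0949)/9.255=0.254 → t=1.909; u2·a0=0.7637·9.255=7.068; a1+…+a4=6.132 < 7.068 ≤ a1+…+a5=9.255 → R5 fires; Y=11 M=0 D=14 Z=10
Draw 14: a1=2.720, a2=0.000, a3=4.298, a4=0.000, a5=3.470, a0=10.488; τ=−ln(0.3878)/10.488=0.090 → t=2.000 > T=1.93: stop.
At T=1.93: Y=11 M=0 D=14 Z=10; the largest is D.

Dominant species at T: D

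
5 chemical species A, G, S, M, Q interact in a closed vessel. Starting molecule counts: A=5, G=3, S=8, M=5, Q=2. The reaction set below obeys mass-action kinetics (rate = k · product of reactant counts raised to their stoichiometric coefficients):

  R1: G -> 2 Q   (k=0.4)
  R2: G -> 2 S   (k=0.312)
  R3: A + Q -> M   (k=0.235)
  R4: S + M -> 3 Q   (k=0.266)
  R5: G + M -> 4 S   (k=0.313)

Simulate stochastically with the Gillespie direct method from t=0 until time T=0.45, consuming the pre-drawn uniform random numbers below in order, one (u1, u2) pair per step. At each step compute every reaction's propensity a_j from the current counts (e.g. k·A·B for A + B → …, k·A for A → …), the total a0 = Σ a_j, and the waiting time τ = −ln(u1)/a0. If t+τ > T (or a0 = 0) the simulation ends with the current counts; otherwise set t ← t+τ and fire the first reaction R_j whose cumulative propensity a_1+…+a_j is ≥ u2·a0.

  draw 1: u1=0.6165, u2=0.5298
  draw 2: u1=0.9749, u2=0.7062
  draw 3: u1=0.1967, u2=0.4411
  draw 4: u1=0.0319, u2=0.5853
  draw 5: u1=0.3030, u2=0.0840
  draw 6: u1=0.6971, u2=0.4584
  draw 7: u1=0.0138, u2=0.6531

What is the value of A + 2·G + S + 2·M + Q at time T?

Value at T = 31

Check how each reaction changes W = A + 2·G + S + 2·M + Q (weight of products minus weight of reactants):
R1: G -> 2 Q: (1·2) − (2·1) = 2 − 2 = 0
R2: G -> 2 S: (1·2) − (2·1) = 2 − 2 = 0
R3: A + Q -> M: (2·1) − (1·1 + 1·1) = 2 − 2 = 0
R4: S + M -> 3 Q: (1·3) − (1·1 + 2·1) = 3 − 3 = 0
R5: G + M -> 4 S: (1·4) − (2·1 + 2·1) = 4 − 4 = 0
Every reaction leaves W unchanged, so W is conserved and no simulation is needed: W(T) = W(0) = 5 + 2·3 + 8 + 2·5 + 2 = 31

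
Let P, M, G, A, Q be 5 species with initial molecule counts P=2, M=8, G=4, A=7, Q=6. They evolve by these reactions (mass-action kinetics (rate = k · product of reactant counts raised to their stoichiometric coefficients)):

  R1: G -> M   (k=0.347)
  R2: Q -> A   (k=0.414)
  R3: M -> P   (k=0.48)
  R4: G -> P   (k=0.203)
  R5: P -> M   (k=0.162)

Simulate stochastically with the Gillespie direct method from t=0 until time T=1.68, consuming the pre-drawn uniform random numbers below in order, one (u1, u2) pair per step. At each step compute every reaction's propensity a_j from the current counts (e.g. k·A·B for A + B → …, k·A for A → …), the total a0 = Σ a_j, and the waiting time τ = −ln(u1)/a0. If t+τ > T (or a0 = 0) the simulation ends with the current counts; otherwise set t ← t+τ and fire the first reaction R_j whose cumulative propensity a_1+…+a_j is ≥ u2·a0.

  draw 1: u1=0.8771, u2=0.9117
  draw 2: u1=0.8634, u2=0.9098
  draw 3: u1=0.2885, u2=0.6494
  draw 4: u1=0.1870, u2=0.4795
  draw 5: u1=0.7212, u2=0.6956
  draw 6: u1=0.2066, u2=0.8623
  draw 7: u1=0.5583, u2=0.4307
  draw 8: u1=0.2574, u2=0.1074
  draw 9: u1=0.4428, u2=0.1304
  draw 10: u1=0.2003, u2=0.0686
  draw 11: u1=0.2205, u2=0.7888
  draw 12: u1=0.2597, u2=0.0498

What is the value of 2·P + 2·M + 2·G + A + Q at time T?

Value at T = 41

Check how each reaction changes W = 2·P + 2·M + 2·G + A + Q (weight of products minus weight of reactants):
R1: G -> M: (2·1) − (2·1) = 2 − 2 = 0
R2: Q -> A: (1·1) − (1·1) = 1 − 1 = 0
R3: M -> P: (2·1) − (2·1) = 2 − 2 = 0
R4: G -> P: (2·1) − (2·1) = 2 − 2 = 0
R5: P -> M: (2·1) − (2·1) = 2 − 2 = 0
Every reaction leaves W unchanged, so W is conserved and no simulation is needed: W(T) = W(0) = 2·2 + 2·8 + 2·4 + 7 + 6 = 41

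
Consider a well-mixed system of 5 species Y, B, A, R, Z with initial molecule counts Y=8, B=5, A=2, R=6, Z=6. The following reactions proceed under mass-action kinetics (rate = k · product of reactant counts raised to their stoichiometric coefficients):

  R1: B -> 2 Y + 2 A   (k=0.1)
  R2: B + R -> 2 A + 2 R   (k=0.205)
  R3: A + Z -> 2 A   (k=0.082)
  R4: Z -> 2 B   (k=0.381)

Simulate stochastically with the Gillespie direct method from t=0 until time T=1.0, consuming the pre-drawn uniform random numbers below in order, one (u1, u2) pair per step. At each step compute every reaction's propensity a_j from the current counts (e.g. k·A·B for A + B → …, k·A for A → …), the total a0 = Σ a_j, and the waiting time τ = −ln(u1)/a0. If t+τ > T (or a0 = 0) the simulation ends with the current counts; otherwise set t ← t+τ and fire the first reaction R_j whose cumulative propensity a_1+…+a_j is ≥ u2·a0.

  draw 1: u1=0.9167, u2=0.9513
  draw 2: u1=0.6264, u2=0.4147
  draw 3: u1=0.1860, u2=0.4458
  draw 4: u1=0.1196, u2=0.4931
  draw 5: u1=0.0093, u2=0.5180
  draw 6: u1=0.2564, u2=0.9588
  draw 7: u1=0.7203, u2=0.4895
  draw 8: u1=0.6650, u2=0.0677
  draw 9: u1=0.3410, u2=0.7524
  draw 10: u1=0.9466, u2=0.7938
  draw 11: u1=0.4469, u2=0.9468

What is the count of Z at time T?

Z at T = 2

t=0.000: Y=8 B=5 A=2 R=6 Z=6
Draw 1: a1=0.500, a2=6.150, a3=0.984, a4=2.286, a0=9.920; τ=−ln(0.9167)/9.920=0.009 → t=0.009; u2·a0=0.9513·9.920=9.437; a1+…+a3=7.634 < 9.437 ≤ a1+…+a4=9.920 → R4 fires; Y=8 B=7 A=2 R=6 Z=5
Draw 2: a1=0.700, a2=8.610, a3=0.820, a4=1.905, a0=12.035; τ=−ln(0.6264)/12.035=0.039 → t=0.048; u2·a0=0.4147·12.035=4.991; a1=0.700 < 4.991 ≤ a1+a2=9.310 → R2 fires; Y=8 B=6 A=4 R=7 Z=5
Draw 3: a1=0.600, a2=8.610, a3=1.640, a4=1.905, a0=12.755; τ=−ln(0.1860)/12.755=0.132 → t=0.180; u2·a0=0.4458·12.755=5.686; a1=0.600 < 5.686 ≤ a1+a2=9.210 → R2 fires; Y=8 B=5 A=6 R=8 Z=5
Draw 4: a1=0.500, a2=8.200, a3=2.460, a4=1.905, a0=13.065; τ=−ln(0.1196)/13.065=0.163 → t=0.342; u2·a0=0.4931·13.065=6.442; a1=0.500 < 6.442 ≤ a1+a2=8.700 → R2 fires; Y=8 B=4 A=8 R=9 Z=5
Draw 5: a1=0.400, a2=7.380, a3=3.280, a4=1.905, a0=12.965; τ=−ln(0.0093)/12.965=0.361 → t=0.703; u2·a0=0.5180·12.965=6.716; a1=0.400 < 6.716 ≤ a1+a2=7.780 → R2 fires; Y=8 B=3 A=10 R=10 Z=5
Draw 6: a1=0.300, a2=6.150, a3=4.100, a4=1.905, a0=12.455; τ=−ln(0.2564)/12.455=0.109 → t=0.812; u2·a0=0.9588·12.455=11.942; a1+…+a3=10.550 < 11.942 ≤ a1+…+a4=12.455 → R4 fires; Y=8 B=5 A=10 R=10 Z=4
Draw 7: a1=0.500, a2=10.250, a3=3.280, a4=1.524, a0=15.554; τ=−ln(0.7203)/15.554=0.021 → t=0.833; u2·a0=0.4895·15.554=7.614; a1=0.500 < 7.614 ≤ a1+a2=10.750 → R2 fires; Y=8 B=4 A=12 R=11 Z=4
Draw 8: a1=0.400, a2=9.020, a3=3.936, a4=1.524, a0=14.880; τ=−ln(0.6650)/14.880=0.027 → t=0.861; u2·a0=0.0677·14.880=1.007; a1=0.400 < 1.007 ≤ a1+a2=9.420 → R2 fires; Y=8 B=3 A=14 R=12 Z=4
Draw 9: a1=0.300, a2=7.380, a3=4.592, a4=1.524, a0=13.796; τ=−ln(0.3410)/13.796=0.078 → t=0.939; u2·a0=0.7524·13.796=10.380; a1+a2=7.680 < 10.380 ≤ a1+…+a3=12.272 → R3 fires; Y=8 B=3 A=15 R=12 Z=3
Draw 10: a1=0.300, a2=7.380, a3=3.690, a4=1.143, a0=12.513; τ=−ln(0.9466)/12.513=0.004 → t=0.943; u2·a0=0.7938·12.513=9.933; a1+a2=7.680 < 9.933 ≤ a1+…+a3=11.370 → R3 fires; Y=8 B=3 A=16 R=12 Z=2
Draw 11: a1=0.300, a2=7.380, a3=2.624, a4=0.762, a0=11.066; τ=−ln(0.4469)/11.066=0.073 → t=1.016 > T=1.0: stop.
Read off Z at T=1.0: 2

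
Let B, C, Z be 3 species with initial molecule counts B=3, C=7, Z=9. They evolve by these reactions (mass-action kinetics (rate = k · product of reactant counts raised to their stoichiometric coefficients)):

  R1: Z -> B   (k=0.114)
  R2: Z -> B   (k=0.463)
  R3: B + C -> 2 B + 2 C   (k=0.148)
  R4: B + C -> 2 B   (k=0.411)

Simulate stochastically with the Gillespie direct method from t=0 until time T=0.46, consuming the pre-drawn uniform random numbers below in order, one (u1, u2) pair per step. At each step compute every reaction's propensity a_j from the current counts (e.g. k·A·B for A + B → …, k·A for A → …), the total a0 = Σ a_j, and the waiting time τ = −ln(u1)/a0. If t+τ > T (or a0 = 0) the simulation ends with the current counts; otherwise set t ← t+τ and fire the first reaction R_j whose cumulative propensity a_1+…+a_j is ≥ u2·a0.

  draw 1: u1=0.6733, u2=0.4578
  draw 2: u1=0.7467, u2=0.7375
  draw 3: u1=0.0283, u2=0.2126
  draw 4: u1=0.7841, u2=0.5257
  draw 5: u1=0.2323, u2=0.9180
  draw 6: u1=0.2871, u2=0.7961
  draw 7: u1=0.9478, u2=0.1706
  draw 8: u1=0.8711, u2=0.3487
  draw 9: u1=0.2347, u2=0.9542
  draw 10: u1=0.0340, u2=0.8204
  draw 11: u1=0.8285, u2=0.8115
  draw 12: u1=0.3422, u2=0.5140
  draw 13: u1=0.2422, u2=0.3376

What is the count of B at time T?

t=0.000: B=3 C=7 Z=9
Draw 1: a1=1.026, a2=4.167, a3=3.108, a4=8.631, a0=16.932; τ=−ln(0.6733)/16.932=0.023 → t=0.023; u2·a0=0.4578·16.932=7.751; a1+a2=5.193 < 7.751 ≤ a1+…+a3=8.301 → R3 fires; B=4 C=8 Z=9
Draw 2: a1=1.026, a2=4.167, a3=4.736, a4=13.152, a0=23.081; τ=−ln(0.7467)/23.081=0.013 → t=0.036; u2·a0=0.7375·23.081=17.022; a1+…+a3=9.929 < 17.022 ≤ a1+…+a4=23.081 → R4 fires; B=5 C=7 Z=9
Draw 3: a1=1.026, a2=4.167, a3=5.180, a4=14.385, a0=24.758; τ=−ln(0.0283)/24.758=0.144 → t=0.180; u2·a0=0.2126·24.758=5.264; a1+a2=5.193 < 5.264 ≤ a1+…+a3=10.373 → R3 fires; B=6 C=8 Z=9
Draw 4: a1=1.026, a2=4.167, a3=7.104, a4=19.728, a0=32.025; τ=−ln(0.7841)/32.025=0.008 → t=0.188; u2·a0=0.5257·32.025=16.836; a1+…+a3=12.297 < 16.836 ≤ a1+…+a4=32.025 → R4 fires; B=7 C=7 Z=9
Draw 5: a1=1.026, a2=4.167, a3=7.252, a4=20.139, a0=32.584; τ=−ln(0.2323)/32.584=0.045 → t=0.232; u2·a0=0.9180·32.584=29.912; a1+…+a3=12.445 < 29.912 ≤ a1+…+a4=32.584 → R4 fires; B=8 C=6 Z=9
Draw 6: a1=1.026, a2=4.167, a3=7.104, a4=19.728, a0=32.025; τ=−ln(0.2871)/32.025=0.039 → t=0.271; u2·a0=0.7961·32.025=25.495; a1+…+a3=12.297 < 25.495 ≤ a1+…+a4=32.025 → R4 fires; B=9 C=5 Z=9
Draw 7: a1=1.026, a2=4.167, a3=6.660, a4=18.495, a0=30.348; τ=−ln(0.9478)/30.348=0.002 → t=0.273; u2·a0=0.1706·30.348=5.177; a1=1.026 < 5.177 ≤ a1+a2=5.193 → R2 fires; B=10 C=5 Z=8
Draw 8: a1=0.912, a2=3.704, a3=7.400, a4=20.550, a0=32.566; τ=−ln(0.8711)/32.566=0.004 → t=0.277; u2·a0=0.3487·32.566=11.356; a1+a2=4.616 < 11.356 ≤ a1+…+a3=12.016 → R3 fires; B=11 C=6 Z=8
Draw 9: a1=0.912, a2=3.704, a3=9.768, a4=27.126, a0=41.510; τ=−ln(0.2347)/41.510=0.035 → t=0.312; u2·a0=0.9542·41.510=39.609; a1+…+a3=14.384 < 39.609 ≤ a1+…+a4=41.510 → R4 fires; B=12 C=5 Z=8
Draw 10: a1=0.912, a2=3.704, a3=8.880, a4=24.660, a0=38.156; τ=−ln(0.0340)/38.156=0.089 → t=0.401; u2·a0=0.8204·38.156=31.303; a1+…+a3=13.496 < 31.303 ≤ a1+…+a4=38.156 → R4 fires; B=13 C=4 Z=8
Draw 11: a1=0.912, a2=3.704, a3=7.696, a4=21.372, a0=33.684; τ=−ln(0.8285)/33.684=0.006 → t=0.406; u2·a0=0.8115·33.684=27.335; a1+…+a3=12.312 < 27.335 ≤ a1+…+a4=33.684 → R4 fires; B=14 C=3 Z=8
Draw 12: a1=0.912, a2=3.704, a3=6.216, a4=17.262, a0=28.094; τ=−ln(0.3422)/28.094=0.038 → t=0.445; u2·a0=0.5140·28.094=14.440; a1+…+a3=10.832 < 14.440 ≤ a1+…+a4=28.094 → R4 fires; B=15 C=2 Z=8
Draw 13: a1=0.912, a2=3.704, a3=4.440, a4=12.330, a0=21.386; τ=−ln(0.2422)/21.386=0.066 → t=0.511 > T=0.46: stop.
Read off B at T=0.46: 15

B at T = 15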